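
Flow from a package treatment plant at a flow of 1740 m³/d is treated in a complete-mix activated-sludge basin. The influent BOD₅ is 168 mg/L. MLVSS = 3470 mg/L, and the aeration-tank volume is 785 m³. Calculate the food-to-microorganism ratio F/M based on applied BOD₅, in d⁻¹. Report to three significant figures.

F/M ≈ 0.107 d⁻¹

Food-to-microorganism ratio F/M = Q S₀ / (V X) = 1740 × 168 / (785.0 × 3470) = 0.1073 d⁻¹.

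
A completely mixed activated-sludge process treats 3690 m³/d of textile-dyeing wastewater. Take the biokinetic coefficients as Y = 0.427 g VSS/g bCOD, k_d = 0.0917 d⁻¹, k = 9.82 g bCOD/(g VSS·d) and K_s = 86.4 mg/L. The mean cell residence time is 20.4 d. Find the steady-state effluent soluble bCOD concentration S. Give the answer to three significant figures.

Effluent substrate depends only on kinetics and SRT: S = K_s(1 + k_d θ_c) / [θ_c(Yk − k_d) − 1] = 86.4 × (1 + 0.0917 × 20.4) / [20.4 × (0.427 × 9.82 − 0.0917) − 1] = 248.0 / 82.67 = 3.000 mg/L.

S ≈ 3.00 mg/L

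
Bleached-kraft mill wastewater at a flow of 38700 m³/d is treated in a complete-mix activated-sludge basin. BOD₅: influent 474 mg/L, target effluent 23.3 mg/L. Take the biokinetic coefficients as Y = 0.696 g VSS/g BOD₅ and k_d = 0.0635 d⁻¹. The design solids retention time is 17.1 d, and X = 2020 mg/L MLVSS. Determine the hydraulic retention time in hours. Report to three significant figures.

Rearranging the biomass balance for a CMAS with decay, V = Y·Q·ΔS·θ_c / [X·(1+k_d θ_c)] = 0.696 × 38700 × (474 − 23.3) × 17.1 / [2020 × (1 + 0.0635 × 17.1)] = 2.08×10^8 / 4213 = 49269 m³.
τ = V/Q = 49269/38700 = 1.273 d, or 30.55 h.

τ ≈ 30.6 h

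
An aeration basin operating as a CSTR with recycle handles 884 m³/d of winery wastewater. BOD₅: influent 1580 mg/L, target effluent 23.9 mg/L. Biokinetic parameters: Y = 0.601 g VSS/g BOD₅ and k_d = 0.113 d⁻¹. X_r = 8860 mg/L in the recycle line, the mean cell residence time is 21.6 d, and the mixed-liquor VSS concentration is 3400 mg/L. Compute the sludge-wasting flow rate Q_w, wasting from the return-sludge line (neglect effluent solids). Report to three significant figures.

From the SRT design equation V = Y Q (S₀−S) θ_c / [X (1 + k_d θ_c)] = 0.601 × 884 × (1580 − 23.9) × 21.6 / [3400 × (1 + 0.113 × 21.6)] = 1.79×10^7 / 11699 = 1526 m³.
θ_c = V·X/(Q_w·X_r) when wasting from the recycle, so Q_w = V·X/(θ_c·X_r) = 1526 × 3400 / (21.6 × 8860) = 27.12 m³/d.

Q_w ≈ 27.1 m³/d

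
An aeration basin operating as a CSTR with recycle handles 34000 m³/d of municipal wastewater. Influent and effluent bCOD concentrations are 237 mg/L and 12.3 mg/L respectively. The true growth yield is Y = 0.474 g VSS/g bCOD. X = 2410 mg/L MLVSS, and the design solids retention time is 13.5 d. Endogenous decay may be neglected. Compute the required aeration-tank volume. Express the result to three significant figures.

With k_d = 0 the design equation reduces to V = Y Q (S₀−S) θ_c / X = 0.474 × 34000 × (237 − 12.3) × 13.5 / 2410 = 20285 m³.

V ≈ 20300 m³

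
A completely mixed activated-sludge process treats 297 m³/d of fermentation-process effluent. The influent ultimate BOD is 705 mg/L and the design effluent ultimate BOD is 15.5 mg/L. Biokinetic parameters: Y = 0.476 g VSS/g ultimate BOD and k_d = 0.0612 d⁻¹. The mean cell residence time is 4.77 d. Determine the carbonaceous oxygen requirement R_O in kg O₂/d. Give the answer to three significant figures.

Y_obs = Y / (1 + k_d θ_c) = 0.476 / (1 + 0.0612 × 4.77) = 0.476 / 1.292 = 0.3684.
Mass of ultimate BOD removed per day: Q(S₀ − S) = 297 × 689.5 g/m³ = 204.8 kg/d.
P_X = Y_obs·Q·(S₀ − S) = 0.3684 × 204.8 = 75.45 kg VSS/d.
R_O = Q·ΔS − 1.42 P_X = 204.8 − 107.1 = 97.64 kg O₂/d.

R_O ≈ 97.6 kg O₂/d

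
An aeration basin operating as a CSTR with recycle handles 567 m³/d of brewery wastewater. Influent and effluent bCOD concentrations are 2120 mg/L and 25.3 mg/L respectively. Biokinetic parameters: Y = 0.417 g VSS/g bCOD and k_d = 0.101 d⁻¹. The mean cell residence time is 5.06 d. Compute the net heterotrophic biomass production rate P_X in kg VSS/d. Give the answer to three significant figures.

P_X ≈ 328 kg VSS/d

Y_obs = Y / (1 + k_d θ_c) = 0.417 / (1 + 0.101 × 5.06) = 0.417 / 1.511 = 0.2760.
Substrate removed = Q·(S₀ − S) = 567 m³/d × (2120 − 25.3) g/m³ = 1.19×10^6 g/d = 1188 kg/d.
Net biomass production P_X = Y_obs × Q·(S₀ − S) = 0.2760 × 1188 = 327.8 kg VSS/d.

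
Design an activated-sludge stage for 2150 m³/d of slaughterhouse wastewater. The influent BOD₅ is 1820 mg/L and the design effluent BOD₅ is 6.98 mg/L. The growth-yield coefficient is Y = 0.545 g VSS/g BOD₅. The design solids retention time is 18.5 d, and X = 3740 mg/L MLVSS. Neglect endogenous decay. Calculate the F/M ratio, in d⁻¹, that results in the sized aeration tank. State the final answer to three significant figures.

V·X = Y·Q·ΔS·θ_c gives V = 0.545 × 2150 × (1820 − 6.98) × 18.5 / 3740 = 10508 m³.
F/M = Q·S₀ / (V·X) = 2150 × 1820 / (10508 × 3740) = 0.09956 g BOD₅·(g VSS·d)⁻¹.

F/M ≈ 0.0996 d⁻¹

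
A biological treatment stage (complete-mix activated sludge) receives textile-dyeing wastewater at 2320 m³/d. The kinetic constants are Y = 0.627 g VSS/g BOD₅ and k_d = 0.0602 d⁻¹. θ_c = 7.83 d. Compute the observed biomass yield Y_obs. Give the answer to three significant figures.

Observed yield with endogenous decay: Y_obs = Y / (1 + k_d·θ_c) = 0.627 / (1 + 0.0602 × 7.83) = 0.627 / 1.471 = 0.4261 g VSS/g BOD₅.

Y_obs ≈ 0.426 g VSS/g BOD₅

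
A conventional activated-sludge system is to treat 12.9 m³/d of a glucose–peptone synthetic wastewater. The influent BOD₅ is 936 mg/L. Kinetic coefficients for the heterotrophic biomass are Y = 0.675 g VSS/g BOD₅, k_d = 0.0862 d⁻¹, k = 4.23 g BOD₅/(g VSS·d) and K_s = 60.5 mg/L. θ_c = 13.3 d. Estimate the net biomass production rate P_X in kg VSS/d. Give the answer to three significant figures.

For a completely mixed reactor with recycle the Lawrence–McCarty relation gives S = K_s·(1 + k_d·θ_c) / [θ_c·(Y·k − k_d) − 1] = 60.5 × (1 + 0.0862 × 13.3) / [13.3 × (0.675 × 4.23 − 0.0862) − 1] = 129.9 / 35.83 = 3.625 mg/L.
Observed yield with endogenous decay: Y_obs = Y / (1 + k_d·θ_c) = 0.675 / (1 + 0.0862 × 13.3) = 0.675 / 2.146 = 0.3145 g VSS/g BOD₅.
ΔS = 936 − 3.62 = 932.4 mg/L, so the substrate removal rate is 12.9 × 932.4/1000 = 12.03 kg BOD₅/d.
So the net sludge growth is P_X = 0.3145 × 12.03 = 3.782 kg VSS/d.

P_X ≈ 3.78 kg VSS/d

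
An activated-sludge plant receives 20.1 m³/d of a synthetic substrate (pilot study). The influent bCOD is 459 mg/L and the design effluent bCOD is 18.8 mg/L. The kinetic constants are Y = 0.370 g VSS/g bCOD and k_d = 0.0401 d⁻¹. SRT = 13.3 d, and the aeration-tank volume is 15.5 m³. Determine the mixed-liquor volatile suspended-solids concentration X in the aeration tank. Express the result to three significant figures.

X = Y·Q·ΔS·θ_c / [V·(1 + k_d θ_c)] = 0.370 × 20.1 × (459 − 18.8) × 13.3 / [15.5 × (1 + 0.0401 × 13.3)] = 1832 mg/L.

X ≈ 1830 mg/L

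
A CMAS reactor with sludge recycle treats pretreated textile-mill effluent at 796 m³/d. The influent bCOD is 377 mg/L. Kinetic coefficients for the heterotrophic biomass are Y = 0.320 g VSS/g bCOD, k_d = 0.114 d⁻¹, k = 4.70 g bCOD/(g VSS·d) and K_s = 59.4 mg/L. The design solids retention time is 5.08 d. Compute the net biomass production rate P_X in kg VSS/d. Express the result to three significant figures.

From the Monod/SRT balance for a CMAS, S = K_s·(1+k_d θ_c)/[θ_c·(Y k − k_d) − 1] = 59.4 × (1 + 0.114 × 5.08) / [5.08 × (0.320 × 4.70 − 0.114) − 1] = 93.80 / 6.061 = 15.48 mg/L.
Y_obs = Y / (1 + k_d θ_c) = 0.320 / (1 + 0.114 × 5.08) = 0.320 / 1.579 = 0.2026.
Mass of bCOD removed per day: Q(S₀ − S) = 796 × 361.5 g/m³ = 287.8 kg/d.
So the net sludge growth is P_X = 0.2026 × 287.8 = 58.31 kg VSS/d.

P_X ≈ 58.3 kg VSS/d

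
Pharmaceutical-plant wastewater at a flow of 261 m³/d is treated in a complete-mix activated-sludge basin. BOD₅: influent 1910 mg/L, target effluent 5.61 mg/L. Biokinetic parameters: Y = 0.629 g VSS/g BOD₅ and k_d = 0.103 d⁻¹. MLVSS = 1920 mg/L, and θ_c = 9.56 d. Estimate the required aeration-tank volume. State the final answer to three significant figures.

Steady-state biomass mass balance: V·X·(1 + k_d·θ_c) = Y·Q·(S₀ − S)·θ_c, so V = 0.629 × 261 × (1910 − 5.61) × 9.56 / [1920 × (1 + 0.103 × 9.56)] = 2.99×10^6 / 3811 = 784.4 m³.

V ≈ 784 m³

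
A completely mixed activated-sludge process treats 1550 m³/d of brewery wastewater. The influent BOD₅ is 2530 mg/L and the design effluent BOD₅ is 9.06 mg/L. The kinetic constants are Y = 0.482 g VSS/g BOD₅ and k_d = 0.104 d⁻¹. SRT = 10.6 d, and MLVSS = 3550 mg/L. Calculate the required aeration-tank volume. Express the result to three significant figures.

From the SRT design equation V = Y Q (S₀−S) θ_c / [X (1 + k_d θ_c)] = 0.482 × 1550 × (2530 − 9.06) × 10.6 / [3550 × (1 + 0.104 × 10.6)] = 2×10^7 / 7464 = 2675 m³.

V ≈ 2670 m³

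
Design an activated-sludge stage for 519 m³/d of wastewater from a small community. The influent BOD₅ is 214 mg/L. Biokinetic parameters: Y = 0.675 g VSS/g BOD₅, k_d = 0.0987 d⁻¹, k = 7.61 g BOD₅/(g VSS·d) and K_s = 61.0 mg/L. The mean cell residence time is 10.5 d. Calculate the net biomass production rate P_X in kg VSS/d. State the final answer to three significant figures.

P_X ≈ 36.4 kg VSS/d

For a completely mixed reactor with recycle the Lawrence–McCarty relation gives S = K_s·(1 + k_d·θ_c) / [θ_c·(Y·k − k_d) − 1] = 61.0 × (1 + 0.0987 × 10.5) / [10.5 × (0.675 × 7.61 − 0.0987) − 1] = 124.2 / 51.90 = 2.393 mg/L.
The observed yield is Y_obs = Y/(1 + k_d·θ_c) = 0.675 / (1 + 0.0987 × 10.5) = 0.675 / 2.036 = 0.3315 g VSS per g BOD₅ removed.
Substrate removed = Q·(S₀ − S) = 519 m³/d × (214 − 2.39) g/m³ = 1.1×10^5 g/d = 109.8 kg/d.
Net biomass production P_X = Y_obs × Q·(S₀ − S) = 0.3315 × 109.8 = 36.40 kg VSS/d.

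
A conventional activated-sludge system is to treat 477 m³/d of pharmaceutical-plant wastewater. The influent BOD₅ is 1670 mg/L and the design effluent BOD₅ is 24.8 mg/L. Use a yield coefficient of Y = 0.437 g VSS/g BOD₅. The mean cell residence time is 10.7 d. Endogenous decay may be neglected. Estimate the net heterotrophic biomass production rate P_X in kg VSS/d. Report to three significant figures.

No decay correction is needed, so Y_obs = Y = 0.437.
ΔS = 1670 − 24.8 = 1645 mg/L, so the substrate removal rate is 477 × 1645/1000 = 784.8 kg BOD₅/d.
Biomass produced: P_X = Y_obs·Q·ΔS = 0.4370 × 784.8 ≈ 342.9 kg VSS/d.

P_X ≈ 343 kg VSS/d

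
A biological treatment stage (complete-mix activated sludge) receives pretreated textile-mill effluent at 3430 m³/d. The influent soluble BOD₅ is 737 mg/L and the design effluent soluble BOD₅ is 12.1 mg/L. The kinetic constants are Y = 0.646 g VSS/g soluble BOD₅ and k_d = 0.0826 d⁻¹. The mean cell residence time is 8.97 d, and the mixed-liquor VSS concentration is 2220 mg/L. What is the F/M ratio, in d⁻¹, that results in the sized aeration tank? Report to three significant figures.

F/M ≈ 0.305 d⁻¹

Steady-state biomass mass balance: V·X·(1 + k_d·θ_c) = Y·Q·(S₀ − S)·θ_c, so V = 0.646 × 3430 × (737 − 12.1) × 8.97 / [2220 × (1 + 0.0826 × 8.97)] = 1.44×10^7 / 3865 = 3728 m³.
Food-to-microorganism ratio F/M = Q S₀ / (V X) = 3430 × 737 / (3728 × 2220) = 0.3055 d⁻¹.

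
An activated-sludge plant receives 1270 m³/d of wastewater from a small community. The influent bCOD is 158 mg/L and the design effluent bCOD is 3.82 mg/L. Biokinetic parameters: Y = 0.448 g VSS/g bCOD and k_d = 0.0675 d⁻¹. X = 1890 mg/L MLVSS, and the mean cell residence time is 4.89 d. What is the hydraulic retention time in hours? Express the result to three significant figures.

τ ≈ 3.22 h

From the SRT design equation V = Y Q (S₀−S) θ_c / [X (1 + k_d θ_c)] = 0.448 × 1270 × (158 − 3.82) × 4.89 / [1890 × (1 + 0.0675 × 4.89)] = 4.29×10^5 / 2514 = 170.6 m³.
HRT = V/Q = 170.6 m³ / 1270 m³·d⁻¹ = 0.1344 d × 24 = 3.225 h.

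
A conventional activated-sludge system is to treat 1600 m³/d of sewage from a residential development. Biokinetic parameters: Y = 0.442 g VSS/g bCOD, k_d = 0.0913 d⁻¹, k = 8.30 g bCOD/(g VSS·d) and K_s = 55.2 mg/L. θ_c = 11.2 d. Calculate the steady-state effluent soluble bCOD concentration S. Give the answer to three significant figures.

S ≈ 2.86 mg/L

From the Monod/SRT balance for a CMAS, S = K_s·(1+k_d θ_c)/[θ_c·(Y k − k_d) − 1] = 55.2 × (1 + 0.0913 × 11.2) / [11.2 × (0.442 × 8.30 − 0.0913) − 1] = 111.6 / 39.07 = 2.858 mg/L.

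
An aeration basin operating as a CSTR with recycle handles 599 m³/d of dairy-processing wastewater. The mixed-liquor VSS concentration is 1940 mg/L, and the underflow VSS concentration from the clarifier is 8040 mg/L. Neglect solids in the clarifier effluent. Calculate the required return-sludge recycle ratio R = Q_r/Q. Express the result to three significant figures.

R ≈ 0.318

Solids balance on the clarifier gives (1+R)X = R·X_r, so R = X/(X_r − X) = 1940 / (8040 − 1940) = 0.3180.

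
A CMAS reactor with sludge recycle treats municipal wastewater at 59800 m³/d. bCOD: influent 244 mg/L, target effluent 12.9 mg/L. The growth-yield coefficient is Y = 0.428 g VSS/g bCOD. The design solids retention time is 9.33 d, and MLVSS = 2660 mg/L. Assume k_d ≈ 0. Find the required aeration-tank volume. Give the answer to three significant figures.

V ≈ 20700 m³

Biomass mass balance (decay neglected): V·X = Y·Q·(S₀ − S)·θ_c, so V = 0.428 × 59800 × (244 − 12.9) × 9.33 / 2660 = 20747 m³.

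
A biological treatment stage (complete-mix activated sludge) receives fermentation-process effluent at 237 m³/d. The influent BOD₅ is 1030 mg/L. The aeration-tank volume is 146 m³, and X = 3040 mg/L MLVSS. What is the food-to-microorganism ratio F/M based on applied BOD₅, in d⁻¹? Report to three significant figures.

Food-to-microorganism ratio F/M = Q S₀ / (V X) = 237 × 1030 / (146.0 × 3040) = 0.5500 d⁻¹.

F/M ≈ 0.550 d⁻¹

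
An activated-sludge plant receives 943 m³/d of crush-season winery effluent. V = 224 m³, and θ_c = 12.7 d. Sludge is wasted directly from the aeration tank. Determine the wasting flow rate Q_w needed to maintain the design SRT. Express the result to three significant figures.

Q_w ≈ 17.6 m³/d

For wasting at MLVSS concentration, Q_w = V/θ_c = 224.0/12.7 = 17.64 m³/d.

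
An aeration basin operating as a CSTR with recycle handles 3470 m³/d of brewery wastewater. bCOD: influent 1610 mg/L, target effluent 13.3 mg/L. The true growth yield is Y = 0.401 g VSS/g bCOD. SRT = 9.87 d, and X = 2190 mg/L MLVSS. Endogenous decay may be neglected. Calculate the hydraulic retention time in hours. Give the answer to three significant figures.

τ ≈ 69.3 h

With k_d = 0 the design equation reduces to V = Y Q (S₀−S) θ_c / X = 0.401 × 3470 × (1610 − 13.3) × 9.87 / 2190 = 10013 m³.
Hydraulic retention time τ = V/Q = 10013 / 3470 = 2.886 d = 69.26 h.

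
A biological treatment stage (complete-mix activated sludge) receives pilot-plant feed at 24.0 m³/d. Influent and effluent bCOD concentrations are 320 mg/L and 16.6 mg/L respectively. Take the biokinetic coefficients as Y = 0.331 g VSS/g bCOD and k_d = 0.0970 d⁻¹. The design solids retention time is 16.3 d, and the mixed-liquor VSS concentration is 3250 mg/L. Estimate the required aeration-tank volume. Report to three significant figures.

From the SRT design equation V = Y Q (S₀−S) θ_c / [X (1 + k_d θ_c)] = 0.331 × 24.0 × (320 − 16.6) × 16.3 / [3250 × (1 + 0.0970 × 16.3)] = 3.93×10^4 / 8389 = 4.683 m³.

V ≈ 4.68 m³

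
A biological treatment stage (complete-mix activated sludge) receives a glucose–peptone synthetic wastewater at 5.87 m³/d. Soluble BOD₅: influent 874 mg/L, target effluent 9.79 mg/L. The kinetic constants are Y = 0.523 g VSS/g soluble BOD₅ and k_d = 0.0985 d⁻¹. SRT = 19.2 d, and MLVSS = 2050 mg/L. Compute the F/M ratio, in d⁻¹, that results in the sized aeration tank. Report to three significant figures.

F/M ≈ 0.291 d⁻¹

Steady-state biomass mass balance: V·X·(1 + k_d·θ_c) = Y·Q·(S₀ − S)·θ_c, so V = 0.523 × 5.87 × (874 − 9.79) × 19.2 / [2050 × (1 + 0.0985 × 19.2)] = 5.09×10^4 / 5927 = 8.595 m³.
F/M = Q·S₀ / (V·X) = 5.87 × 874 / (8.595 × 2050) = 0.2912 g soluble BOD₅·(g VSS·d)⁻¹.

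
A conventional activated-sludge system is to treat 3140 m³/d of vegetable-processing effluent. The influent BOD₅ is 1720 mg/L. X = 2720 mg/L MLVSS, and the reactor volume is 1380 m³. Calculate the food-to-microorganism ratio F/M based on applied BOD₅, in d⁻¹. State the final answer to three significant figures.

F/M = applied load / biomass = Q·S₀/(V·X) = 3140 × 1720 / (1380 × 2720) = 1.439 d⁻¹.

F/M ≈ 1.44 d⁻¹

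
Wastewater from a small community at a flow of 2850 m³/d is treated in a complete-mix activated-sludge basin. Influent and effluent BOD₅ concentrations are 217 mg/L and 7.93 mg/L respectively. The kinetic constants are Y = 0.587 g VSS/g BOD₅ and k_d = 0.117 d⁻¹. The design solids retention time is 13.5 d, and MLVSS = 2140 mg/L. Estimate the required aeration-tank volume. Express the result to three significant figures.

Steady-state biomass mass balance: V·X·(1 + k_d·θ_c) = Y·Q·(S₀ − S)·θ_c, so V = 0.587 × 2850 × (217 − 7.93) × 13.5 / [2140 × (1 + 0.117 × 13.5)] = 4.72×10^6 / 5520 = 855.4 m³.

V ≈ 855 m³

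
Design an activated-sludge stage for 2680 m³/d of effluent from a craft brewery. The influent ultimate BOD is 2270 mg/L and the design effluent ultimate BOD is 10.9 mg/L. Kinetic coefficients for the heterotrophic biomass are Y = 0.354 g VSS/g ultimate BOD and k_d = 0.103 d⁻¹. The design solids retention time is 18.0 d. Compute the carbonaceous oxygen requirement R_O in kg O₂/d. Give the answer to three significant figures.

R_O ≈ 4990 kg O₂/d

Correct the yield for decay: Y_obs = Y/(1 + k_d θ_c) = 0.354 / (1 + 0.103 × 18.0) = 0.354 / 2.854 = 0.1240.
Q·(S₀ − S) = 2680 × (2270 − 10.9) × 10⁻³ = 6054 kg/d removed.
P_X = Y_obs·Q·(S₀ − S) = 0.1240 × 6054 = 751.0 kg VSS/d.
R_O = Q·ΔS − 1.42 P_X = 6054 − 1066 = 4988 kg O₂/d.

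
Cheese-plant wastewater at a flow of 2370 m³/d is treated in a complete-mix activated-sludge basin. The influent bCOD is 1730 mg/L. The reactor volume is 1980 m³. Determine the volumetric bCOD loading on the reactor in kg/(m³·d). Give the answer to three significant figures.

L_v ≈ 2.07 kg bCOD/(m³·d)

Applied bCOD load per unit volume = Q·S₀/V = (2370 × 1730/1000)/1980 = 2.071 kg bCOD·m⁻³·d⁻¹.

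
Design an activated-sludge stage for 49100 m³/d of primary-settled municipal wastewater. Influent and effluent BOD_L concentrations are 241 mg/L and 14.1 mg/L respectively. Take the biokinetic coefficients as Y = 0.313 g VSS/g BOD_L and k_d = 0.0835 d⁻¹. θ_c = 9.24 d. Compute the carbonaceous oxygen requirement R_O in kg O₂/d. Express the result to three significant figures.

R_O ≈ 8350 kg O₂/d

Observed yield with endogenous decay: Y_obs = Y / (1 + k_d·θ_c) = 0.313 / (1 + 0.0835 × 9.24) = 0.313 / 1.772 = 0.1767 g VSS/g BOD_L.
ΔS = 241 − 14.1 = 226.9 mg/L, so the substrate removal rate is 49100 × 226.9/1000 = 11141 kg BOD_L/d.
Biomass synthesised: P_X = Y_obs × 11141 = 1968 kg VSS/d.
Carbonaceous O₂ demand = substrate oxidised − cell-mass equivalent = 11141 − 1.42 × 1968 = 8346 kg O₂/d.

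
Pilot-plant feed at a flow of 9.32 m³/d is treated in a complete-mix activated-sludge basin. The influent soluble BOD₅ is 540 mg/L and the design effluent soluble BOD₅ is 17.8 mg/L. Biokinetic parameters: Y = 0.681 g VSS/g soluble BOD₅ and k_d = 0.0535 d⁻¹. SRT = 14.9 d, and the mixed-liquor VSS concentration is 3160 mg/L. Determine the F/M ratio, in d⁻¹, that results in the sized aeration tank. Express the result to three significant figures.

Steady-state biomass mass balance: V·X·(1 + k_d·θ_c) = Y·Q·(S₀ − S)·θ_c, so V = 0.681 × 9.32 × (540 − 17.8) × 14.9 / [3160 × (1 + 0.0535 × 14.9)] = 4.94×10^4 / 5679 = 8.696 m³.
F/M = Q·S₀ / (V·X) = 9.32 × 540 / (8.696 × 3160) = 0.1832 g soluble BOD₅·(g VSS·d)⁻¹.

F/M ≈ 0.183 d⁻¹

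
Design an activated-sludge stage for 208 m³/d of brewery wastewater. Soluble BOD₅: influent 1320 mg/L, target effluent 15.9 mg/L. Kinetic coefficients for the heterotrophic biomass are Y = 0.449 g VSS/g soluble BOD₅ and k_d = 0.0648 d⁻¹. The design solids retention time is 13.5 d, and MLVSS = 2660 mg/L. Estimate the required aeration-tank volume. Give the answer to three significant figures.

V ≈ 330 m³

Rearranging the biomass balance for a CMAS with decay, V = Y·Q·ΔS·θ_c / [X·(1+k_d θ_c)] = 0.449 × 208 × (1320 − 15.9) × 13.5 / [2660 × (1 + 0.0648 × 13.5)] = 1.64×10^6 / 4987 = 329.7 m³.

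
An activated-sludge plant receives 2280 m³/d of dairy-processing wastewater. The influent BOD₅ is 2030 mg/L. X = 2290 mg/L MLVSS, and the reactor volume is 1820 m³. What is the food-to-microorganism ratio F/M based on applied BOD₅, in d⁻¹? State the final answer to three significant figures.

F/M ≈ 1.11 d⁻¹

F/M = applied load / biomass = Q·S₀/(V·X) = 2280 × 2030 / (1820 × 2290) = 1.111 d⁻¹.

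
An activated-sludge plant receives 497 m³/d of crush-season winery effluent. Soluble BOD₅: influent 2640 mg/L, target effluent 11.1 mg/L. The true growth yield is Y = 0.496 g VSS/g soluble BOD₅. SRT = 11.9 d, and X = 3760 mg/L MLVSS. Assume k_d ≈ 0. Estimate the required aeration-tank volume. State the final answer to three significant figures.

V ≈ 2050 m³

Biomass mass balance (decay neglected): V·X = Y·Q·(S₀ − S)·θ_c, so V = 0.496 × 497 × (2640 − 11.1) × 11.9 / 3760 = 2051 m³.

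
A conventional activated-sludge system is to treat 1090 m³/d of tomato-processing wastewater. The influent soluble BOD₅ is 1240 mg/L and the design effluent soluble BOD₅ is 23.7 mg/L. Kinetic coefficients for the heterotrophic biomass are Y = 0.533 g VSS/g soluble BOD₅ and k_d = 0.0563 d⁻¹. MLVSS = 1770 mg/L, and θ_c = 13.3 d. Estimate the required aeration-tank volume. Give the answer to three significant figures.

V ≈ 3040 m³

Steady-state biomass mass balance: V·X·(1 + k_d·θ_c) = Y·Q·(S₀ − S)·θ_c, so V = 0.533 × 1090 × (1240 − 23.7) × 13.3 / [1770 × (1 + 0.0563 × 13.3)] = 9.4×10^6 / 3095 = 3036 m³.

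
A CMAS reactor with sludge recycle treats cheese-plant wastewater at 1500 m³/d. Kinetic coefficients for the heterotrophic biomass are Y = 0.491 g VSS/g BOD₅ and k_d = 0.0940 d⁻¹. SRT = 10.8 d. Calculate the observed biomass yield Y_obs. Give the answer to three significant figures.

Y_obs ≈ 0.244 g VSS/g BOD₅

Y_obs = Y / (1 + k_d θ_c) = 0.491 / (1 + 0.0940 × 10.8) = 0.491 / 2.015 = 0.2436.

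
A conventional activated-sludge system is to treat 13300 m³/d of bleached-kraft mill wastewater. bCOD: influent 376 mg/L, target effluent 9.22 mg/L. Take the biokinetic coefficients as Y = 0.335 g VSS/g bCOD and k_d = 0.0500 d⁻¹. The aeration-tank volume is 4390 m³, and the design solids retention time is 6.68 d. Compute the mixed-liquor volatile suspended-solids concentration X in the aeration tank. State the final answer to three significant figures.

X = Y·Q·ΔS·θ_c / [V·(1 + k_d θ_c)] = 0.335 × 13300 × (376 − 9.22) × 6.68 / [4390 × (1 + 0.0500 × 6.68)] = 1864 mg/L.

X ≈ 1860 mg/L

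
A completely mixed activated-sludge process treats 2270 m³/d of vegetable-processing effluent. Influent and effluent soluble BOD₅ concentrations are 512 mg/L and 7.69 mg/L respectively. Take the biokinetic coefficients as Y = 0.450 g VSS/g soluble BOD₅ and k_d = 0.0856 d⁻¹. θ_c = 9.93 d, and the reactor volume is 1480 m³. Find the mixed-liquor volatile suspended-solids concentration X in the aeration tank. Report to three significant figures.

X ≈ 1870 mg/L

From V·X·(1 + k_d·θ_c) = Y·Q·(S₀ − S)·θ_c: X = 0.450 × 2270 × (512 − 7.69) × 9.93 / [1480 × (1 + 0.0856 × 9.93)] = 1868 mg/L.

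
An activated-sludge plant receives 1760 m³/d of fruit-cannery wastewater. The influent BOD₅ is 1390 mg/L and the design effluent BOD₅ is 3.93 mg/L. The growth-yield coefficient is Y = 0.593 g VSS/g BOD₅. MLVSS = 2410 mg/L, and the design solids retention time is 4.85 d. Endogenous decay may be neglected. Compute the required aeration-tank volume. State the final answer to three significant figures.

V ≈ 2910 m³

Biomass mass balance (decay neglected): V·X = Y·Q·(S₀ − S)·θ_c, so V = 0.593 × 1760 × (1390 − 3.93) × 4.85 / 2410 = 2911 m³.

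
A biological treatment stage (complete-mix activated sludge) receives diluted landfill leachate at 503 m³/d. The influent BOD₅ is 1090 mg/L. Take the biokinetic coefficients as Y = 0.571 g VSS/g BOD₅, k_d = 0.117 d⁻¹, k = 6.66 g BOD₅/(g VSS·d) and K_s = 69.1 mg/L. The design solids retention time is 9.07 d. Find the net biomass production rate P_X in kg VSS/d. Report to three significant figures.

For a completely mixed reactor with recycle the Lawrence–McCarty relation gives S = K_s·(1 + k_d·θ_c) / [θ_c·(Y·k − k_d) − 1] = 69.1 × (1 + 0.117 × 9.07) / [9.07 × (0.571 × 6.66 − 0.117) − 1] = 142.4 / 32.43 = 4.392 mg/L.
Observed yield with endogenous decay: Y_obs = Y / (1 + k_d·θ_c) = 0.571 / (1 + 0.117 × 9.07) = 0.571 / 2.061 = 0.2770 g VSS/g BOD₅.
Mass of BOD₅ removed per day: Q(S₀ − S) = 503 × 1086 g/m³ = 546.1 kg/d.
So the net sludge growth is P_X = 0.2770 × 546.1 = 151.3 kg VSS/d.

P_X ≈ 151 kg VSS/d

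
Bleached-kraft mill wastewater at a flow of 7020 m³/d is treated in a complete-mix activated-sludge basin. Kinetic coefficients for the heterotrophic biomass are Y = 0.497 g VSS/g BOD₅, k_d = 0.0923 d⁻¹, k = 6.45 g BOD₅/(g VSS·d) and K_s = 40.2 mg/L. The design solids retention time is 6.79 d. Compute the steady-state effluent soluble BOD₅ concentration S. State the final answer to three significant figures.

S ≈ 3.25 mg/L

Effluent substrate depends only on kinetics and SRT: S = K_s(1 + k_d θ_c) / [θ_c(Yk − k_d) − 1] = 40.2 × (1 + 0.0923 × 6.79) / [6.79 × (0.497 × 6.45 − 0.0923) − 1] = 65.39 / 20.14 = 3.247 mg/L.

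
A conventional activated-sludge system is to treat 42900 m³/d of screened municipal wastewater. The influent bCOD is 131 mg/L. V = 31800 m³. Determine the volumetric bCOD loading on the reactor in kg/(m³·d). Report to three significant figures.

Volumetric loading L_v = Q·S₀ / V = 42900 × 131 g/m³ / 31800 m³ = 176.7 g/(m³·d) = 0.1767 kg bCOD/(m³·d).

L_v ≈ 0.177 kg bCOD/(m³·d)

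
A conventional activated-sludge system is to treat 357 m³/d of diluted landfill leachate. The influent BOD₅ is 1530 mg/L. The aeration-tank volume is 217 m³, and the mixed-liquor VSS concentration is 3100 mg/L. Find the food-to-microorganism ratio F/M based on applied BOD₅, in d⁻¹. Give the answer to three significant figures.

Food-to-microorganism ratio F/M = Q S₀ / (V X) = 357 × 1530 / (217.0 × 3100) = 0.8120 d⁻¹.

F/M ≈ 0.812 d⁻¹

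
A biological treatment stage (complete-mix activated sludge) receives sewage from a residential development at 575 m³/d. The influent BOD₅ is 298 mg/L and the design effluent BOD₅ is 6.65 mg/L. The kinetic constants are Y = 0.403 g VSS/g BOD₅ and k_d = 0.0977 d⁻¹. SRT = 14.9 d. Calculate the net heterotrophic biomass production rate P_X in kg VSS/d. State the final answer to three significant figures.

Correct the yield for decay: Y_obs = Y/(1 + k_d θ_c) = 0.403 / (1 + 0.0977 × 14.9) = 0.403 / 2.456 = 0.1641.
Substrate removed = Q·(S₀ − S) = 575 m³/d × (298 − 6.65) g/m³ = 1.68×10^5 g/d = 167.5 kg/d.
P_X = Y_obs · Q(S₀ − S) = 0.1641 × 167.5 = 27.49 kg VSS/d.

P_X ≈ 27.5 kg VSS/d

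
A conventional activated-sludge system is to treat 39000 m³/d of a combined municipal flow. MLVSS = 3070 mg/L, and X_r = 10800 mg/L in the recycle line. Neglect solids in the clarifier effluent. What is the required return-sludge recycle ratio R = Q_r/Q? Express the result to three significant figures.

R ≈ 0.397

R = Q_r/Q = X/(X_r − X) = 3070 / (10800 − 3070) = 0.3972.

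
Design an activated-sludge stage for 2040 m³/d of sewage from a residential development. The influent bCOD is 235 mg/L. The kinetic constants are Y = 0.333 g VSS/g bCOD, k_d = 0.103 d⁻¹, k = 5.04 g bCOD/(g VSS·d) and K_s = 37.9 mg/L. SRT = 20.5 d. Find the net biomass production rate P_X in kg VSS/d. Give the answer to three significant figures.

From the Monod/SRT balance for a CMAS, S = K_s·(1+k_d θ_c)/[θ_c·(Y k − k_d) − 1] = 37.9 × (1 + 0.103 × 20.5) / [20.5 × (0.333 × 5.04 − 0.103) − 1] = 117.9 / 31.29 = 3.768 mg/L.
The observed yield is Y_obs = Y/(1 + k_d·θ_c) = 0.333 / (1 + 0.103 × 20.5) = 0.333 / 3.111 = 0.1070 g VSS per g bCOD removed.
Substrate removed = Q·(S₀ − S) = 2040 m³/d × (235 − 3.77) g/m³ = 4.72×10^5 g/d = 471.7 kg/d.
Net biomass production P_X = Y_obs × Q·(S₀ − S) = 0.1070 × 471.7 = 50.48 kg VSS/d.

P_X ≈ 50.5 kg VSS/d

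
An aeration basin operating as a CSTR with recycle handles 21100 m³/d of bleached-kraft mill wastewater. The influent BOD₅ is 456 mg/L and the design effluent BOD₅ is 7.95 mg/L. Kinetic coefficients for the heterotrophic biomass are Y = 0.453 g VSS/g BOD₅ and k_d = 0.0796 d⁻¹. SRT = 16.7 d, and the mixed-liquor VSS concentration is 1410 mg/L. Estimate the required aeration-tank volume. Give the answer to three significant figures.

From the SRT design equation V = Y Q (S₀−S) θ_c / [X (1 + k_d θ_c)] = 0.453 × 21100 × (456 − 7.95) × 16.7 / [1410 × (1 + 0.0796 × 16.7)] = 7.15×10^7 / 3284 = 21776 m³.

V ≈ 21800 m³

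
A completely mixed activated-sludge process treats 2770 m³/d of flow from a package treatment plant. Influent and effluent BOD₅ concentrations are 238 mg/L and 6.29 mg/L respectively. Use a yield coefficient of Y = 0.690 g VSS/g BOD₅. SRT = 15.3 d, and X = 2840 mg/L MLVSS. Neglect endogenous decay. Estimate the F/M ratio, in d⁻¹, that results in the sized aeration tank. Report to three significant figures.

F/M ≈ 0.0973 d⁻¹

Biomass mass balance (decay neglected): V·X = Y·Q·(S₀ − S)·θ_c, so V = 0.690 × 2770 × (238 − 6.29) × 15.3 / 2840 = 2386 m³.
F/M = Q·S₀ / (V·X) = 2770 × 238 / (2386 × 2840) = 0.09730 g BOD₅·(g VSS·d)⁻¹.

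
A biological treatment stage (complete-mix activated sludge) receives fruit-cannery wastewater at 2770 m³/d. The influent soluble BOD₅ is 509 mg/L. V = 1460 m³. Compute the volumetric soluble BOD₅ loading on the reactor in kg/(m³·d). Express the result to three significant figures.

Applied soluble BOD₅ load per unit volume = Q·S₀/V = (2770 × 509/1000)/1460 = 0.9657 kg soluble BOD₅·m⁻³·d⁻¹.

L_v ≈ 0.966 kg soluble BOD₅/(m³·d)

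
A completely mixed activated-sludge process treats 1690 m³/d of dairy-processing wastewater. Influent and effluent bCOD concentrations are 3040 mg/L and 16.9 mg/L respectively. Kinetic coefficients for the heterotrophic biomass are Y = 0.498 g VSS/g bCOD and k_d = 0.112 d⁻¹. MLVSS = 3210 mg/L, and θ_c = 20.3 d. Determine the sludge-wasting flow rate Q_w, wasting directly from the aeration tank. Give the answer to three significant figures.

Steady-state biomass mass balance: V·X·(1 + k_d·θ_c) = Y·Q·(S₀ − S)·θ_c, so V = 0.498 × 1690 × (3040 − 16.9) × 20.3 / [3210 × (1 + 0.112 × 20.3)] = 5.16×10^7 / 10508 = 4915 m³.
With mixed-liquor wasting, θ_c = V/Q_w, so Q_w = V/θ_c = 4915/20.3 = 242.1 m³/d.

Q_w ≈ 242 m³/d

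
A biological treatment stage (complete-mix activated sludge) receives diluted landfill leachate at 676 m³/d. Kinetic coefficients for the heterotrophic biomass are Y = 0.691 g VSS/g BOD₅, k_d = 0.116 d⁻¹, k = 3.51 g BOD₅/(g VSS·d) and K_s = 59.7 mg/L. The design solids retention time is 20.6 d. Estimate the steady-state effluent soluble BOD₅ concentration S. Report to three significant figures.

For a completely mixed reactor with recycle the Lawrence–McCarty relation gives S = K_s·(1 + k_d·θ_c) / [θ_c·(Y·k − k_d) − 1] = 59.7 × (1 + 0.116 × 20.6) / [20.6 × (0.691 × 3.51 − 0.116) − 1] = 202.4 / 46.57 = 4.345 mg/L.

S ≈ 4.34 mg/L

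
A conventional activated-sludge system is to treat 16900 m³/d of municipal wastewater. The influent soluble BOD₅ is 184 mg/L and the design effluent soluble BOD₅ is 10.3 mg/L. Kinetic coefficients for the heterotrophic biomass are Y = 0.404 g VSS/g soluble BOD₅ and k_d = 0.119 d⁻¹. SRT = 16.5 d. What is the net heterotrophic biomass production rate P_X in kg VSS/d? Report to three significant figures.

The observed yield is Y_obs = Y/(1 + k_d·θ_c) = 0.404 / (1 + 0.119 × 16.5) = 0.404 / 2.963 = 0.1363 g VSS per g soluble BOD₅ removed.
Q·(S₀ − S) = 16900 × (184 − 10.3) × 10⁻³ = 2936 kg/d removed.
Net biomass production P_X = Y_obs × Q·(S₀ − S) = 0.1363 × 2936 = 400.2 kg VSS/d.

P_X ≈ 400 kg VSS/d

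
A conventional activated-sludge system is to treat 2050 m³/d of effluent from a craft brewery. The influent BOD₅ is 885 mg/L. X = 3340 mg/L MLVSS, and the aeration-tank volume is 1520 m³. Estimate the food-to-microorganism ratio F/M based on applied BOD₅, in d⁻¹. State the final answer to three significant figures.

F/M = applied load / biomass = Q·S₀/(V·X) = 2050 × 885 / (1520 × 3340) = 0.3574 d⁻¹.

F/M ≈ 0.357 d⁻¹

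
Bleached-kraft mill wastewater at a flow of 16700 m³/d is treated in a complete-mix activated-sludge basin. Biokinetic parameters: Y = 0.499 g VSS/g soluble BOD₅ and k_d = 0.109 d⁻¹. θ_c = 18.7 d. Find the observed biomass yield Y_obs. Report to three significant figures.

Y_obs ≈ 0.164 g VSS/g soluble BOD₅

Correct the yield for decay: Y_obs = Y/(1 + k_d θ_c) = 0.499 / (1 + 0.109 × 18.7) = 0.499 / 3.038 = 0.1642.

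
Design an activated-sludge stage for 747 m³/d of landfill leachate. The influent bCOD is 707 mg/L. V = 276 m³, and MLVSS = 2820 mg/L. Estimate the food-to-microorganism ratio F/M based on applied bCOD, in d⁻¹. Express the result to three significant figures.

F/M = applied load / biomass = Q·S₀/(V·X) = 747 × 707 / (276.0 × 2820) = 0.6785 d⁻¹.

F/M ≈ 0.679 d⁻¹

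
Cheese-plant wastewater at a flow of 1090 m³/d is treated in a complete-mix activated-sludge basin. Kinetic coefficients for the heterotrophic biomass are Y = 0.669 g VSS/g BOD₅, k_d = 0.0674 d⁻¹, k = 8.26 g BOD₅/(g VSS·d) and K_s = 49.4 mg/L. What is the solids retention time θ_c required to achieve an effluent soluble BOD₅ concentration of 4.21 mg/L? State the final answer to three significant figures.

From 1/θ_c = Y·k·S/(K_s + S) − k_d: Y·k·S/(K_s+S) = 0.669 × 8.26 × 4.21 / (49.4 + 4.21) = 0.4340 d⁻¹.
Then 1/θ_c = μ − k_d = 0.4340 − 0.0674 = 0.3666 d⁻¹, giving θ_c = 2.728 d.

θ_c ≈ 2.73 d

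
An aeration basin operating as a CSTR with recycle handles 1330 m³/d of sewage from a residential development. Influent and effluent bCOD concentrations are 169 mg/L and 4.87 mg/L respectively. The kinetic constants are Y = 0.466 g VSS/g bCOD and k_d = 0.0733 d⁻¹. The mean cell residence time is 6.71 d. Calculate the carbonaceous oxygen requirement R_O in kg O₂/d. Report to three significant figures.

R_O ≈ 121 kg O₂/d

Correct the yield for decay: Y_obs = Y/(1 + k_d θ_c) = 0.466 / (1 + 0.0733 × 6.71) = 0.466 / 1.492 = 0.3124.
Mass of bCOD removed per day: Q(S₀ − S) = 1330 × 164.1 g/m³ = 218.3 kg/d.
Net sludge production P_X = 0.3124 × 218.3 = 68.19 kg VSS/d.
R_O = Q·(S₀ − S) − 1.42·P_X = 218.3 − 1.42 × 68.19 = 121.5 kg O₂/d.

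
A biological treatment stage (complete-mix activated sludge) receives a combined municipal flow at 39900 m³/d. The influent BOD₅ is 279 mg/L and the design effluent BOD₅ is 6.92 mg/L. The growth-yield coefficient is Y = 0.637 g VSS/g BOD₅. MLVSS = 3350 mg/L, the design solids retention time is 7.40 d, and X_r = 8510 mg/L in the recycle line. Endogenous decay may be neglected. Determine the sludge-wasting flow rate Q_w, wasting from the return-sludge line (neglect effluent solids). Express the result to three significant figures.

With k_d = 0 the design equation reduces to V = Y Q (S₀−S) θ_c / X = 0.637 × 39900 × (279 − 6.92) × 7.40 / 3350 = 15276 m³.
Wasting from the return line (neglecting effluent solids): Q_w = V·X / (θ_c·X_r) = 15276 × 3350 / (7.40 × 8510) = 812.6 m³/d.

Q_w ≈ 813 m³/d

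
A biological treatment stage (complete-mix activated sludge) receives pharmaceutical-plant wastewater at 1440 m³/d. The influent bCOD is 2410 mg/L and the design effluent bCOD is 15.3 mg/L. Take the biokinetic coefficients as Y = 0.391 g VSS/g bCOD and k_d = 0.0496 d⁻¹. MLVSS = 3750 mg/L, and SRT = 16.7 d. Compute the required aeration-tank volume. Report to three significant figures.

Rearranging the biomass balance for a CMAS with decay, V = Y·Q·ΔS·θ_c / [X·(1+k_d θ_c)] = 0.391 × 1440 × (2410 − 15.3) × 16.7 / [3750 × (1 + 0.0496 × 16.7)] = 2.25×10^7 / 6856 = 3284 m³.

V ≈ 3280 m³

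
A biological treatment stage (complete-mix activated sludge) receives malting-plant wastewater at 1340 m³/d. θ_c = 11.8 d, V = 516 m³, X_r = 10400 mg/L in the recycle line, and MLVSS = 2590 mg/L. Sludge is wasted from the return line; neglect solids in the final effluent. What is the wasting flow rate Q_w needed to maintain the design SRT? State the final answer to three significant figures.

Q_w = (V·X)/(θ_c X_r) = 516.0 × 2590 / (11.8 × 10400) = 10.89 m³/d.

Q_w ≈ 10.9 m³/d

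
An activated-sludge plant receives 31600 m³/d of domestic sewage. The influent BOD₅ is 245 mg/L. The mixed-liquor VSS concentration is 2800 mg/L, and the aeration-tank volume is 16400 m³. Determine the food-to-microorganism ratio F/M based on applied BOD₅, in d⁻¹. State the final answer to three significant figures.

F/M ≈ 0.169 d⁻¹

F/M = applied load / biomass = Q·S₀/(V·X) = 31600 × 245 / (16400 × 2800) = 0.1686 d⁻¹.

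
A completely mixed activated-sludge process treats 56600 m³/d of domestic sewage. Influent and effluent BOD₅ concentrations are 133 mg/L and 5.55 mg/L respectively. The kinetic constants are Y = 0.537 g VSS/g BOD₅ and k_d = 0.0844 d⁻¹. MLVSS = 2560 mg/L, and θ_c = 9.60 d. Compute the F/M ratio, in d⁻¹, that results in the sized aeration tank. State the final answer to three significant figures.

Rearranging the biomass balance for a CMAS with decay, V = Y·Q·ΔS·θ_c / [X·(1+k_d θ_c)] = 0.537 × 56600 × (133 − 5.55) × 9.60 / [2560 × (1 + 0.0844 × 9.60)] = 3.72×10^7 / 4634 = 8025 m³.
F/M = Q·S₀ / (V·X) = 56600 × 133 / (8025 × 2560) = 0.3664 g BOD₅·(g VSS·d)⁻¹.

F/M ≈ 0.366 d⁻¹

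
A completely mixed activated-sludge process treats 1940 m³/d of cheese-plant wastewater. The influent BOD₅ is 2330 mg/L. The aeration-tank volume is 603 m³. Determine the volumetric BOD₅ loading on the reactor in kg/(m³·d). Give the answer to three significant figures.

L_v ≈ 7.50 kg BOD₅/(m³·d)

Volumetric loading L_v = Q·S₀ / V = 1940 × 2330 g/m³ / 603.0 m³ = 7496 g/(m³·d) = 7.496 kg BOD₅/(m³·d).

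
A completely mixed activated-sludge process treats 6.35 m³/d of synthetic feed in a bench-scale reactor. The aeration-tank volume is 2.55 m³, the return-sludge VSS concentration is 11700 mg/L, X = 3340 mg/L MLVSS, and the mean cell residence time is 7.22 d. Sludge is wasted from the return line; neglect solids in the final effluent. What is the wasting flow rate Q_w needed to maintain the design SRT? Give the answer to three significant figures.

Q_w ≈ 0.101 m³/d

θ_c = V·X/(Q_w·X_r) when wasting from the recycle, so Q_w = V·X/(θ_c·X_r) = 2.550 × 3340 / (7.22 × 11700) = 0.1008 m³/d.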